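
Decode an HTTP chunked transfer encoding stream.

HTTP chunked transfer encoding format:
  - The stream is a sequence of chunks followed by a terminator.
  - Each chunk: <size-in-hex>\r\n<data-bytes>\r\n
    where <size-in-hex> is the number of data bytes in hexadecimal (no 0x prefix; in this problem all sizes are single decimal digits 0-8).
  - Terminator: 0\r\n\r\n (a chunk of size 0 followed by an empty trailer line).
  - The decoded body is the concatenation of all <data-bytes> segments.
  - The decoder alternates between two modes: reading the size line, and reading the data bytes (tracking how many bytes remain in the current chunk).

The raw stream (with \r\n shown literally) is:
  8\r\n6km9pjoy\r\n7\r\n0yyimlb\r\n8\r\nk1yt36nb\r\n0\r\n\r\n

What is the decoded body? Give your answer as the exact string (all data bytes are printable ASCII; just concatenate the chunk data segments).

Answer: 6km9pjoy0yyimlbk1yt36nb

Derivation:
Chunk 1: stream[0..1]='8' size=0x8=8, data at stream[3..11]='6km9pjoy' -> body[0..8], body so far='6km9pjoy'
Chunk 2: stream[13..14]='7' size=0x7=7, data at stream[16..23]='0yyimlb' -> body[8..15], body so far='6km9pjoy0yyimlb'
Chunk 3: stream[25..26]='8' size=0x8=8, data at stream[28..36]='k1yt36nb' -> body[15..23], body so far='6km9pjoy0yyimlbk1yt36nb'
Chunk 4: stream[38..39]='0' size=0 (terminator). Final body='6km9pjoy0yyimlbk1yt36nb' (23 bytes)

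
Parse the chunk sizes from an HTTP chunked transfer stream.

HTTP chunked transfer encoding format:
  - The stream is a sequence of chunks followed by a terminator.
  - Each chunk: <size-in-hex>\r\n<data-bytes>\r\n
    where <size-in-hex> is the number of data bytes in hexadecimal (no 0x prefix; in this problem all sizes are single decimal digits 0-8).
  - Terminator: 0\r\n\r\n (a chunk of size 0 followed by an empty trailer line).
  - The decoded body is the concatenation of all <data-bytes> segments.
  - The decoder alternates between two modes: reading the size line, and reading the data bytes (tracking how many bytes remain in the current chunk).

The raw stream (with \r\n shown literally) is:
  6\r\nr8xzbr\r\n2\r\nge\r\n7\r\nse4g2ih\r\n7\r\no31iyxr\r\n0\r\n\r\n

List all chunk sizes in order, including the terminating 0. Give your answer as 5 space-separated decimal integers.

Chunk 1: stream[0..1]='6' size=0x6=6, data at stream[3..9]='r8xzbr' -> body[0..6], body so far='r8xzbr'
Chunk 2: stream[11..12]='2' size=0x2=2, data at stream[14..16]='ge' -> body[6..8], body so far='r8xzbrge'
Chunk 3: stream[18..19]='7' size=0x7=7, data at stream[21..28]='se4g2ih' -> body[8..15], body so far='r8xzbrgese4g2ih'
Chunk 4: stream[30..31]='7' size=0x7=7, data at stream[33..40]='o31iyxr' -> body[15..22], body so far='r8xzbrgese4g2iho31iyxr'
Chunk 5: stream[42..43]='0' size=0 (terminator). Final body='r8xzbrgese4g2iho31iyxr' (22 bytes)

Answer: 6 2 7 7 0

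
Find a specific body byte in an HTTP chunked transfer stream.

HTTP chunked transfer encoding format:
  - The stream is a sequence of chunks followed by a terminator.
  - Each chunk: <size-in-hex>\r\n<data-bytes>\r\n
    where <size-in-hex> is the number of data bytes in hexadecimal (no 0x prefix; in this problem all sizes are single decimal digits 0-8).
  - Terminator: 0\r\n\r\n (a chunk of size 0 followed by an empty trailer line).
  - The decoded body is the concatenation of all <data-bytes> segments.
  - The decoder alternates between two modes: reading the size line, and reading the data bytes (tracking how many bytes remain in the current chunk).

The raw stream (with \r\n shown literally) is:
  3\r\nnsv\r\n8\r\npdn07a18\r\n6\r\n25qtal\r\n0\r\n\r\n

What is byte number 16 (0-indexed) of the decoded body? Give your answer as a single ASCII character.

Answer: l

Derivation:
Chunk 1: stream[0..1]='3' size=0x3=3, data at stream[3..6]='nsv' -> body[0..3], body so far='nsv'
Chunk 2: stream[8..9]='8' size=0x8=8, data at stream[11..19]='pdn07a18' -> body[3..11], body so far='nsvpdn07a18'
Chunk 3: stream[21..22]='6' size=0x6=6, data at stream[24..30]='25qtal' -> body[11..17], body so far='nsvpdn07a1825qtal'
Chunk 4: stream[32..33]='0' size=0 (terminator). Final body='nsvpdn07a1825qtal' (17 bytes)
Body byte 16 = 'l'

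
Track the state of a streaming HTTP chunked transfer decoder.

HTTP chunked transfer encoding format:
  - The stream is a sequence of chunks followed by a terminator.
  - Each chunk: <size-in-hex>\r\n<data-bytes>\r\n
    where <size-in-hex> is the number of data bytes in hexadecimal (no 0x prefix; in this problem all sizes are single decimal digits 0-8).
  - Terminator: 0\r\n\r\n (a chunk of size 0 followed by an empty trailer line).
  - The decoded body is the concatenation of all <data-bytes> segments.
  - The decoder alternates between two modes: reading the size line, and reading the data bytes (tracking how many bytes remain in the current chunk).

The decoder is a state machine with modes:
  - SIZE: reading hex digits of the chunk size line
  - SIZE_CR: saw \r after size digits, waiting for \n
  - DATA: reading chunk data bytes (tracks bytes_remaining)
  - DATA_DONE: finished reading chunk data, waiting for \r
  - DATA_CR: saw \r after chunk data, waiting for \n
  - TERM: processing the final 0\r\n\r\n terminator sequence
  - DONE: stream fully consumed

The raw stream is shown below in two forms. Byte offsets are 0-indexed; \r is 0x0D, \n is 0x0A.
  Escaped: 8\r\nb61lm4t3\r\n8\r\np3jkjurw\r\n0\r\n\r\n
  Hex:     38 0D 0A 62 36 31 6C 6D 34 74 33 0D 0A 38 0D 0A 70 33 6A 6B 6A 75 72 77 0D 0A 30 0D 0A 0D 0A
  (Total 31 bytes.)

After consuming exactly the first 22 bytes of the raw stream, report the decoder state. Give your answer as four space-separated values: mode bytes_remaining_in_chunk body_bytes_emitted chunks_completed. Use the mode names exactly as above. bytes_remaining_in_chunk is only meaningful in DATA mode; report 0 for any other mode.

Byte 0 = '8': mode=SIZE remaining=0 emitted=0 chunks_done=0
Byte 1 = 0x0D: mode=SIZE_CR remaining=0 emitted=0 chunks_done=0
Byte 2 = 0x0A: mode=DATA remaining=8 emitted=0 chunks_done=0
Byte 3 = 'b': mode=DATA remaining=7 emitted=1 chunks_done=0
Byte 4 = '6': mode=DATA remaining=6 emitted=2 chunks_done=0
Byte 5 = '1': mode=DATA remaining=5 emitted=3 chunks_done=0
Byte 6 = 'l': mode=DATA remaining=4 emitted=4 chunks_done=0
Byte 7 = 'm': mode=DATA remaining=3 emitted=5 chunks_done=0
Byte 8 = '4': mode=DATA remaining=2 emitted=6 chunks_done=0
Byte 9 = 't': mode=DATA remaining=1 emitted=7 chunks_done=0
Byte 10 = '3': mode=DATA_DONE remaining=0 emitted=8 chunks_done=0
Byte 11 = 0x0D: mode=DATA_CR remaining=0 emitted=8 chunks_done=0
Byte 12 = 0x0A: mode=SIZE remaining=0 emitted=8 chunks_done=1
Byte 13 = '8': mode=SIZE remaining=0 emitted=8 chunks_done=1
Byte 14 = 0x0D: mode=SIZE_CR remaining=0 emitted=8 chunks_done=1
Byte 15 = 0x0A: mode=DATA remaining=8 emitted=8 chunks_done=1
Byte 16 = 'p': mode=DATA remaining=7 emitted=9 chunks_done=1
Byte 17 = '3': mode=DATA remaining=6 emitted=10 chunks_done=1
Byte 18 = 'j': mode=DATA remaining=5 emitted=11 chunks_done=1
Byte 19 = 'k': mode=DATA remaining=4 emitted=12 chunks_done=1
Byte 20 = 'j': mode=DATA remaining=3 emitted=13 chunks_done=1
Byte 21 = 'u': mode=DATA remaining=2 emitted=14 chunks_done=1

Answer: DATA 2 14 1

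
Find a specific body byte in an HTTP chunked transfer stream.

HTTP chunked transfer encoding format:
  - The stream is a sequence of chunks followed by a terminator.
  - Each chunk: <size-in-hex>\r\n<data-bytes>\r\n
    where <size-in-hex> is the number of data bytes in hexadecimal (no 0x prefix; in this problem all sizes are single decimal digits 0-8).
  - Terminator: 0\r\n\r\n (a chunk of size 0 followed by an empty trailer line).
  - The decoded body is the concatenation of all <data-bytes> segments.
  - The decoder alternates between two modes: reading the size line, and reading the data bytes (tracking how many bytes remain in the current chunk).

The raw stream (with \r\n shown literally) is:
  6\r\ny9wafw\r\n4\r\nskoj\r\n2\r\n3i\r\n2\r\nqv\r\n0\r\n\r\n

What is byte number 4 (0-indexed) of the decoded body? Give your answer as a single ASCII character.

Chunk 1: stream[0..1]='6' size=0x6=6, data at stream[3..9]='y9wafw' -> body[0..6], body so far='y9wafw'
Chunk 2: stream[11..12]='4' size=0x4=4, data at stream[14..18]='skoj' -> body[6..10], body so far='y9wafwskoj'
Chunk 3: stream[20..21]='2' size=0x2=2, data at stream[23..25]='3i' -> body[10..12], body so far='y9wafwskoj3i'
Chunk 4: stream[27..28]='2' size=0x2=2, data at stream[30..32]='qv' -> body[12..14], body so far='y9wafwskoj3iqv'
Chunk 5: stream[34..35]='0' size=0 (terminator). Final body='y9wafwskoj3iqv' (14 bytes)
Body byte 4 = 'f'

Answer: f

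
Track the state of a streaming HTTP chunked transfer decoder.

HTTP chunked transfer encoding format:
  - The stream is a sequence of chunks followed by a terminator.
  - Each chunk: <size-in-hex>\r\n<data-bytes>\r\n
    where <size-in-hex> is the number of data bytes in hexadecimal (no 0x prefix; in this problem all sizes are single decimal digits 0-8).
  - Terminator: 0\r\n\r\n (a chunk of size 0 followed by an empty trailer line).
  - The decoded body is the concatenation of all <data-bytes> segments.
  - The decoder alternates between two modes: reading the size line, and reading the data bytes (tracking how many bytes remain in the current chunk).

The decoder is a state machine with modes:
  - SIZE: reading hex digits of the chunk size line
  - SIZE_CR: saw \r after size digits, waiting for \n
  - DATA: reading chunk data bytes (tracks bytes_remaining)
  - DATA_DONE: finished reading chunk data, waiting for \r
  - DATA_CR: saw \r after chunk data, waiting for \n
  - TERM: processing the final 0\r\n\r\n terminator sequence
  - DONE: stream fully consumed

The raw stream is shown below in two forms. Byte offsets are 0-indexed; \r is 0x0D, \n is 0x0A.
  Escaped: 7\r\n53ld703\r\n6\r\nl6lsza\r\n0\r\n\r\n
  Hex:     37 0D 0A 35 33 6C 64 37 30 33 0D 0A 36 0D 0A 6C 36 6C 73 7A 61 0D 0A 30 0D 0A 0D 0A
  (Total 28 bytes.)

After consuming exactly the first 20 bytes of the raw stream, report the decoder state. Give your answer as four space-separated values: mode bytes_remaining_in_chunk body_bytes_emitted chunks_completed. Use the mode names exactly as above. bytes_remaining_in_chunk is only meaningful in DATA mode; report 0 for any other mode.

Byte 0 = '7': mode=SIZE remaining=0 emitted=0 chunks_done=0
Byte 1 = 0x0D: mode=SIZE_CR remaining=0 emitted=0 chunks_done=0
Byte 2 = 0x0A: mode=DATA remaining=7 emitted=0 chunks_done=0
Byte 3 = '5': mode=DATA remaining=6 emitted=1 chunks_done=0
Byte 4 = '3': mode=DATA remaining=5 emitted=2 chunks_done=0
Byte 5 = 'l': mode=DATA remaining=4 emitted=3 chunks_done=0
Byte 6 = 'd': mode=DATA remaining=3 emitted=4 chunks_done=0
Byte 7 = '7': mode=DATA remaining=2 emitted=5 chunks_done=0
Byte 8 = '0': mode=DATA remaining=1 emitted=6 chunks_done=0
Byte 9 = '3': mode=DATA_DONE remaining=0 emitted=7 chunks_done=0
Byte 10 = 0x0D: mode=DATA_CR remaining=0 emitted=7 chunks_done=0
Byte 11 = 0x0A: mode=SIZE remaining=0 emitted=7 chunks_done=1
Byte 12 = '6': mode=SIZE remaining=0 emitted=7 chunks_done=1
Byte 13 = 0x0D: mode=SIZE_CR remaining=0 emitted=7 chunks_done=1
Byte 14 = 0x0A: mode=DATA remaining=6 emitted=7 chunks_done=1
Byte 15 = 'l': mode=DATA remaining=5 emitted=8 chunks_done=1
Byte 16 = '6': mode=DATA remaining=4 emitted=9 chunks_done=1
Byte 17 = 'l': mode=DATA remaining=3 emitted=10 chunks_done=1
Byte 18 = 's': mode=DATA remaining=2 emitted=11 chunks_done=1
Byte 19 = 'z': mode=DATA remaining=1 emitted=12 chunks_done=1

Answer: DATA 1 12 1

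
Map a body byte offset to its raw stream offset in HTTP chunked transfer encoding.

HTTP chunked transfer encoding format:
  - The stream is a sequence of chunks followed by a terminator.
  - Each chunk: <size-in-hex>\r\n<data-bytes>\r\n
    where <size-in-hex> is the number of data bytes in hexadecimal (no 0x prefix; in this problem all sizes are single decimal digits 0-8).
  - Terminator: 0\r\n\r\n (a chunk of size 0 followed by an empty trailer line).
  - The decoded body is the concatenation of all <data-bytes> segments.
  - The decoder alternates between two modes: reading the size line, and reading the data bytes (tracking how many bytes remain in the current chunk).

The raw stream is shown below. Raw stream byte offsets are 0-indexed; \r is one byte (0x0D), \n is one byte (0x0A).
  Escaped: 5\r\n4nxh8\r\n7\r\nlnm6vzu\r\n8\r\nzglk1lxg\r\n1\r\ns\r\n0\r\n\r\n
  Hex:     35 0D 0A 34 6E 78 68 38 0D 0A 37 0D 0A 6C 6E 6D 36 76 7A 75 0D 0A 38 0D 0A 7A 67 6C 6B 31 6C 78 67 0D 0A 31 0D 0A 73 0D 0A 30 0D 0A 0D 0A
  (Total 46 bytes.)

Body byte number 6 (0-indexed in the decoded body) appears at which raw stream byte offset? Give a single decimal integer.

Chunk 1: stream[0..1]='5' size=0x5=5, data at stream[3..8]='4nxh8' -> body[0..5], body so far='4nxh8'
Chunk 2: stream[10..11]='7' size=0x7=7, data at stream[13..20]='lnm6vzu' -> body[5..12], body so far='4nxh8lnm6vzu'
Chunk 3: stream[22..23]='8' size=0x8=8, data at stream[25..33]='zglk1lxg' -> body[12..20], body so far='4nxh8lnm6vzuzglk1lxg'
Chunk 4: stream[35..36]='1' size=0x1=1, data at stream[38..39]='s' -> body[20..21], body so far='4nxh8lnm6vzuzglk1lxgs'
Chunk 5: stream[41..42]='0' size=0 (terminator). Final body='4nxh8lnm6vzuzglk1lxgs' (21 bytes)
Body byte 6 at stream offset 14

Answer: 14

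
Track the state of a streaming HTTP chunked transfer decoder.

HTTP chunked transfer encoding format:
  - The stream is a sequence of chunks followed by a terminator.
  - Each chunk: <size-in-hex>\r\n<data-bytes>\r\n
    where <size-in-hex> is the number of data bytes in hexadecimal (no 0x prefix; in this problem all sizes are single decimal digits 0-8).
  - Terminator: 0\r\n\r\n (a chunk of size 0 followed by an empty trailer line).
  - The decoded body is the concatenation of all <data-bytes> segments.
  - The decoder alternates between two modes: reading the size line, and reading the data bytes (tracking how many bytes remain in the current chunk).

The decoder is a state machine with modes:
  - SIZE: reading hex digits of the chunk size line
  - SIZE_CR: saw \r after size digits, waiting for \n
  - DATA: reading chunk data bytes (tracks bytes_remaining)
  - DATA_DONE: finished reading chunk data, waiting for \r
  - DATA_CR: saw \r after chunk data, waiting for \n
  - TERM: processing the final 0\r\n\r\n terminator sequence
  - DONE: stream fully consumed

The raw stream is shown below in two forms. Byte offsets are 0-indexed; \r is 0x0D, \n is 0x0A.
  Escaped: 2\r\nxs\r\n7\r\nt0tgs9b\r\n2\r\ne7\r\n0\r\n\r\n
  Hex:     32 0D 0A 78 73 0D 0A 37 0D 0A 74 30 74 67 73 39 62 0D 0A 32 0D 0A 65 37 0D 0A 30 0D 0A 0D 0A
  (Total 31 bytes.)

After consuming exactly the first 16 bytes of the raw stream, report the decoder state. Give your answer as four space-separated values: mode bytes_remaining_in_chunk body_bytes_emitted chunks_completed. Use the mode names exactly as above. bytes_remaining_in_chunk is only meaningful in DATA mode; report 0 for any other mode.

Answer: DATA 1 8 1

Derivation:
Byte 0 = '2': mode=SIZE remaining=0 emitted=0 chunks_done=0
Byte 1 = 0x0D: mode=SIZE_CR remaining=0 emitted=0 chunks_done=0
Byte 2 = 0x0A: mode=DATA remaining=2 emitted=0 chunks_done=0
Byte 3 = 'x': mode=DATA remaining=1 emitted=1 chunks_done=0
Byte 4 = 's': mode=DATA_DONE remaining=0 emitted=2 chunks_done=0
Byte 5 = 0x0D: mode=DATA_CR remaining=0 emitted=2 chunks_done=0
Byte 6 = 0x0A: mode=SIZE remaining=0 emitted=2 chunks_done=1
Byte 7 = '7': mode=SIZE remaining=0 emitted=2 chunks_done=1
Byte 8 = 0x0D: mode=SIZE_CR remaining=0 emitted=2 chunks_done=1
Byte 9 = 0x0A: mode=DATA remaining=7 emitted=2 chunks_done=1
Byte 10 = 't': mode=DATA remaining=6 emitted=3 chunks_done=1
Byte 11 = '0': mode=DATA remaining=5 emitted=4 chunks_done=1
Byte 12 = 't': mode=DATA remaining=4 emitted=5 chunks_done=1
Byte 13 = 'g': mode=DATA remaining=3 emitted=6 chunks_done=1
Byte 14 = 's': mode=DATA remaining=2 emitted=7 chunks_done=1
Byte 15 = '9': mode=DATA remaining=1 emitted=8 chunks_done=1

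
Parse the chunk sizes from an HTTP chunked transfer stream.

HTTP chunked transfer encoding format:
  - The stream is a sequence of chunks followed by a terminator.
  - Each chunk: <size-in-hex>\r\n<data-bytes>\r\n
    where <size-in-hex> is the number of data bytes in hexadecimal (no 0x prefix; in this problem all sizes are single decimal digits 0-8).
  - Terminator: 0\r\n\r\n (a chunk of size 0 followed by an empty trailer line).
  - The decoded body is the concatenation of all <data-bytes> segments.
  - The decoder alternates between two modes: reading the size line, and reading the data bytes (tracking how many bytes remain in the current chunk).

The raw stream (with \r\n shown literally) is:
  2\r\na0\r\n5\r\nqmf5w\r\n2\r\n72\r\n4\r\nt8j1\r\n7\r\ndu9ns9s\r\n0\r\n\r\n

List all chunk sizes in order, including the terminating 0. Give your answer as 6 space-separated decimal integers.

Chunk 1: stream[0..1]='2' size=0x2=2, data at stream[3..5]='a0' -> body[0..2], body so far='a0'
Chunk 2: stream[7..8]='5' size=0x5=5, data at stream[10..15]='qmf5w' -> body[2..7], body so far='a0qmf5w'
Chunk 3: stream[17..18]='2' size=0x2=2, data at stream[20..22]='72' -> body[7..9], body so far='a0qmf5w72'
Chunk 4: stream[24..25]='4' size=0x4=4, data at stream[27..31]='t8j1' -> body[9..13], body so far='a0qmf5w72t8j1'
Chunk 5: stream[33..34]='7' size=0x7=7, data at stream[36..43]='du9ns9s' -> body[13..20], body so far='a0qmf5w72t8j1du9ns9s'
Chunk 6: stream[45..46]='0' size=0 (terminator). Final body='a0qmf5w72t8j1du9ns9s' (20 bytes)

Answer: 2 5 2 4 7 0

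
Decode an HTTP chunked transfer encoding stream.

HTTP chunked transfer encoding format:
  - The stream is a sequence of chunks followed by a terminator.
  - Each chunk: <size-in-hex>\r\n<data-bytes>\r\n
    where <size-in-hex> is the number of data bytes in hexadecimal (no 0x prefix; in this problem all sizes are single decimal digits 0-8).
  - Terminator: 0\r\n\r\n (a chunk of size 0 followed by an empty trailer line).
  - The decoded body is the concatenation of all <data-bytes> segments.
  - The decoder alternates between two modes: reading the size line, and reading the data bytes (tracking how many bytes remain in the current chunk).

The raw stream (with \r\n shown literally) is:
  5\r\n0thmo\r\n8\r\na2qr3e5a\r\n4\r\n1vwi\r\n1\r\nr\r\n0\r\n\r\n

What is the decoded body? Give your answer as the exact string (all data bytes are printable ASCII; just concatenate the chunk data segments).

Answer: 0thmoa2qr3e5a1vwir

Derivation:
Chunk 1: stream[0..1]='5' size=0x5=5, data at stream[3..8]='0thmo' -> body[0..5], body so far='0thmo'
Chunk 2: stream[10..11]='8' size=0x8=8, data at stream[13..21]='a2qr3e5a' -> body[5..13], body so far='0thmoa2qr3e5a'
Chunk 3: stream[23..24]='4' size=0x4=4, data at stream[26..30]='1vwi' -> body[13..17], body so far='0thmoa2qr3e5a1vwi'
Chunk 4: stream[32..33]='1' size=0x1=1, data at stream[35..36]='r' -> body[17..18], body so far='0thmoa2qr3e5a1vwir'
Chunk 5: stream[38..39]='0' size=0 (terminator). Final body='0thmoa2qr3e5a1vwir' (18 bytes)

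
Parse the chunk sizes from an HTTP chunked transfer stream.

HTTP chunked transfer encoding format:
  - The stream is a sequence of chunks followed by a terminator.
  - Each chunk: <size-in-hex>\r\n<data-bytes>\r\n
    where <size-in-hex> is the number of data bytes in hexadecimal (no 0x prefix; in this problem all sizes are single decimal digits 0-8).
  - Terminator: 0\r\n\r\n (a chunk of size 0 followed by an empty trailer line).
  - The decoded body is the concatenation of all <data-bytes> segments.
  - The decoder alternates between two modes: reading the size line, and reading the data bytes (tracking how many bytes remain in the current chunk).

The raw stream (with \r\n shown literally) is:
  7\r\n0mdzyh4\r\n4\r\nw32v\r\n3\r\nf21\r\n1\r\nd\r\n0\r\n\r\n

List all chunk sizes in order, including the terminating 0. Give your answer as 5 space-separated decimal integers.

Answer: 7 4 3 1 0

Derivation:
Chunk 1: stream[0..1]='7' size=0x7=7, data at stream[3..10]='0mdzyh4' -> body[0..7], body so far='0mdzyh4'
Chunk 2: stream[12..13]='4' size=0x4=4, data at stream[15..19]='w32v' -> body[7..11], body so far='0mdzyh4w32v'
Chunk 3: stream[21..22]='3' size=0x3=3, data at stream[24..27]='f21' -> body[11..14], body so far='0mdzyh4w32vf21'
Chunk 4: stream[29..30]='1' size=0x1=1, data at stream[32..33]='d' -> body[14..15], body so far='0mdzyh4w32vf21d'
Chunk 5: stream[35..36]='0' size=0 (terminator). Final body='0mdzyh4w32vf21d' (15 bytes)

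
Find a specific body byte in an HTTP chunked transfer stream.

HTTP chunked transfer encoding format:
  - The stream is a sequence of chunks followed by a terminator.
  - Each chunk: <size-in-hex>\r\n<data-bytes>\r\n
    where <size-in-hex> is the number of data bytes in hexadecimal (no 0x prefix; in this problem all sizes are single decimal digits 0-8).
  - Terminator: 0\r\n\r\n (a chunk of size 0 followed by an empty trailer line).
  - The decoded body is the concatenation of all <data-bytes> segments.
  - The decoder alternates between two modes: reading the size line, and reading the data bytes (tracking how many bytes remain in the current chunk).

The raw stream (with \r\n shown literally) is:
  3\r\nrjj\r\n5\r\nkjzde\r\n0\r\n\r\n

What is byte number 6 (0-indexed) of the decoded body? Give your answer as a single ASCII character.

Answer: d

Derivation:
Chunk 1: stream[0..1]='3' size=0x3=3, data at stream[3..6]='rjj' -> body[0..3], body so far='rjj'
Chunk 2: stream[8..9]='5' size=0x5=5, data at stream[11..16]='kjzde' -> body[3..8], body so far='rjjkjzde'
Chunk 3: stream[18..19]='0' size=0 (terminator). Final body='rjjkjzde' (8 bytes)
Body byte 6 = 'd'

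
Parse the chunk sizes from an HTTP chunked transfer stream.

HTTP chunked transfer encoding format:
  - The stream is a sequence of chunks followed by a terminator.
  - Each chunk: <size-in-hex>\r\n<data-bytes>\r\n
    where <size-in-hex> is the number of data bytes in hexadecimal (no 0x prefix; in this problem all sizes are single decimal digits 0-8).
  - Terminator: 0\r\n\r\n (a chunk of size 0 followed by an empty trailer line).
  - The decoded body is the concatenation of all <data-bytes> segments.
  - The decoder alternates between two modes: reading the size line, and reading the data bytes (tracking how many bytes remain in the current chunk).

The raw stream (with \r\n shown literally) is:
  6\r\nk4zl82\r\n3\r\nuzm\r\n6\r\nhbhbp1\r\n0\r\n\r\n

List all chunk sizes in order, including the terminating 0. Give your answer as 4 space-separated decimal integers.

Chunk 1: stream[0..1]='6' size=0x6=6, data at stream[3..9]='k4zl82' -> body[0..6], body so far='k4zl82'
Chunk 2: stream[11..12]='3' size=0x3=3, data at stream[14..17]='uzm' -> body[6..9], body so far='k4zl82uzm'
Chunk 3: stream[19..20]='6' size=0x6=6, data at stream[22..28]='hbhbp1' -> body[9..15], body so far='k4zl82uzmhbhbp1'
Chunk 4: stream[30..31]='0' size=0 (terminator). Final body='k4zl82uzmhbhbp1' (15 bytes)

Answer: 6 3 6 0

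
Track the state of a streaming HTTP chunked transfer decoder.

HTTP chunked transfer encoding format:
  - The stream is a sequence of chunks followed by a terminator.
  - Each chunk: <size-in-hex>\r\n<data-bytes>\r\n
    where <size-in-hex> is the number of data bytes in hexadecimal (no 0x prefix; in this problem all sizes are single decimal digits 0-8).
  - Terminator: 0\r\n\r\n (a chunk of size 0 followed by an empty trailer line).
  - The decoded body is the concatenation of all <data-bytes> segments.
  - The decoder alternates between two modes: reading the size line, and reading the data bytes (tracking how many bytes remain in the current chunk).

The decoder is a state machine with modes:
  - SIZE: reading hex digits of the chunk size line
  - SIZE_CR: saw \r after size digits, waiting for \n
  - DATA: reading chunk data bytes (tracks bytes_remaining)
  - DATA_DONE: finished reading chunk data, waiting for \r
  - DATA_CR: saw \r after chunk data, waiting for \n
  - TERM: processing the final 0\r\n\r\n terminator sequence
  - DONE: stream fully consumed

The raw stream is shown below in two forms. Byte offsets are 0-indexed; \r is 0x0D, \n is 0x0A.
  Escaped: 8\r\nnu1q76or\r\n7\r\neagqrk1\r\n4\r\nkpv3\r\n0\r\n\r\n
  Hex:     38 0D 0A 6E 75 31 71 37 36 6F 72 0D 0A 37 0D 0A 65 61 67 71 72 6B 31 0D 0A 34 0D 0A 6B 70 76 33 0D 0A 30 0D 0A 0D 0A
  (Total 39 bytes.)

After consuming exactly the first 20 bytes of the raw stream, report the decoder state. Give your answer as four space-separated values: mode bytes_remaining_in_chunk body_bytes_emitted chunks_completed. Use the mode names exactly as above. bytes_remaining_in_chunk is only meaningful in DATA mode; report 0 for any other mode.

Answer: DATA 3 12 1

Derivation:
Byte 0 = '8': mode=SIZE remaining=0 emitted=0 chunks_done=0
Byte 1 = 0x0D: mode=SIZE_CR remaining=0 emitted=0 chunks_done=0
Byte 2 = 0x0A: mode=DATA remaining=8 emitted=0 chunks_done=0
Byte 3 = 'n': mode=DATA remaining=7 emitted=1 chunks_done=0
Byte 4 = 'u': mode=DATA remaining=6 emitted=2 chunks_done=0
Byte 5 = '1': mode=DATA remaining=5 emitted=3 chunks_done=0
Byte 6 = 'q': mode=DATA remaining=4 emitted=4 chunks_done=0
Byte 7 = '7': mode=DATA remaining=3 emitted=5 chunks_done=0
Byte 8 = '6': mode=DATA remaining=2 emitted=6 chunks_done=0
Byte 9 = 'o': mode=DATA remaining=1 emitted=7 chunks_done=0
Byte 10 = 'r': mode=DATA_DONE remaining=0 emitted=8 chunks_done=0
Byte 11 = 0x0D: mode=DATA_CR remaining=0 emitted=8 chunks_done=0
Byte 12 = 0x0A: mode=SIZE remaining=0 emitted=8 chunks_done=1
Byte 13 = '7': mode=SIZE remaining=0 emitted=8 chunks_done=1
Byte 14 = 0x0D: mode=SIZE_CR remaining=0 emitted=8 chunks_done=1
Byte 15 = 0x0A: mode=DATA remaining=7 emitted=8 chunks_done=1
Byte 16 = 'e': mode=DATA remaining=6 emitted=9 chunks_done=1
Byte 17 = 'a': mode=DATA remaining=5 emitted=10 chunks_done=1
Byte 18 = 'g': mode=DATA remaining=4 emitted=11 chunks_done=1
Byte 19 = 'q': mode=DATA remaining=3 emitted=12 chunks_done=1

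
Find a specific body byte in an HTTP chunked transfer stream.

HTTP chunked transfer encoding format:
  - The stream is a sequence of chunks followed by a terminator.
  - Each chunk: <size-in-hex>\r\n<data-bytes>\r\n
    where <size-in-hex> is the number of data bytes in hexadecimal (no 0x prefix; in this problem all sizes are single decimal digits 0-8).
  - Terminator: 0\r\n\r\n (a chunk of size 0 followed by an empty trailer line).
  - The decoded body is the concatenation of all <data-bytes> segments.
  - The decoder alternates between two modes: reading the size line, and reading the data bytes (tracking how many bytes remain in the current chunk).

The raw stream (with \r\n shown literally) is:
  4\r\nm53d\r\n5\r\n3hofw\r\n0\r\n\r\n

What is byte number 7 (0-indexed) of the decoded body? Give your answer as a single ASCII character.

Chunk 1: stream[0..1]='4' size=0x4=4, data at stream[3..7]='m53d' -> body[0..4], body so far='m53d'
Chunk 2: stream[9..10]='5' size=0x5=5, data at stream[12..17]='3hofw' -> body[4..9], body so far='m53d3hofw'
Chunk 3: stream[19..20]='0' size=0 (terminator). Final body='m53d3hofw' (9 bytes)
Body byte 7 = 'f'

Answer: f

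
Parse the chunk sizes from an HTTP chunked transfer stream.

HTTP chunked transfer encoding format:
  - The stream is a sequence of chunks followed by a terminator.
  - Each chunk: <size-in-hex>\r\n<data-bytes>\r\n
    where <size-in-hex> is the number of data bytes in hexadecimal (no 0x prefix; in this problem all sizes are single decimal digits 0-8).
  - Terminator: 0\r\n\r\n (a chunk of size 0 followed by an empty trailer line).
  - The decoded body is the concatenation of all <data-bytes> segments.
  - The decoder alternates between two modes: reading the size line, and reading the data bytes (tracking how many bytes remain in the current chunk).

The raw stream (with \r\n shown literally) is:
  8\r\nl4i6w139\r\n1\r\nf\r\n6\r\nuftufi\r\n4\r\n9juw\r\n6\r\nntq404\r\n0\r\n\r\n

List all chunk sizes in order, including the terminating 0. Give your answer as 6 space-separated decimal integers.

Answer: 8 1 6 4 6 0

Derivation:
Chunk 1: stream[0..1]='8' size=0x8=8, data at stream[3..11]='l4i6w139' -> body[0..8], body so far='l4i6w139'
Chunk 2: stream[13..14]='1' size=0x1=1, data at stream[16..17]='f' -> body[8..9], body so far='l4i6w139f'
Chunk 3: stream[19..20]='6' size=0x6=6, data at stream[22..28]='uftufi' -> body[9..15], body so far='l4i6w139fuftufi'
Chunk 4: stream[30..31]='4' size=0x4=4, data at stream[33..37]='9juw' -> body[15..19], body so far='l4i6w139fuftufi9juw'
Chunk 5: stream[39..40]='6' size=0x6=6, data at stream[42..48]='ntq404' -> body[19..25], body so far='l4i6w139fuftufi9juwntq404'
Chunk 6: stream[50..51]='0' size=0 (terminator). Final body='l4i6w139fuftufi9juwntq404' (25 bytes)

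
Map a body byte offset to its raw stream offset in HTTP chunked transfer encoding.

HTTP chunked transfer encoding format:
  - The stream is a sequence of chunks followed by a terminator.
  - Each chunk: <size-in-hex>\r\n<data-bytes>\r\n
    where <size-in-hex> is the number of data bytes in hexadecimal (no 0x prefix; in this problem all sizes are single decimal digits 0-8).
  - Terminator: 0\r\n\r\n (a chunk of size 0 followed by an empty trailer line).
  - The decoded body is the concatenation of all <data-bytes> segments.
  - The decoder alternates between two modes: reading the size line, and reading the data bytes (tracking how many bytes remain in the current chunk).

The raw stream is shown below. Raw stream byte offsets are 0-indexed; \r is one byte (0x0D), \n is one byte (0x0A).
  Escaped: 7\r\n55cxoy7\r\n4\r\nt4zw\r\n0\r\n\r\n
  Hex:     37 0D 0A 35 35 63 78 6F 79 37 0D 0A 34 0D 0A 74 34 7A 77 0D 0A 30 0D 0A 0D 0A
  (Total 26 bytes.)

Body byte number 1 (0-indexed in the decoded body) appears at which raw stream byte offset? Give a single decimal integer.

Chunk 1: stream[0..1]='7' size=0x7=7, data at stream[3..10]='55cxoy7' -> body[0..7], body so far='55cxoy7'
Chunk 2: stream[12..13]='4' size=0x4=4, data at stream[15..19]='t4zw' -> body[7..11], body so far='55cxoy7t4zw'
Chunk 3: stream[21..22]='0' size=0 (terminator). Final body='55cxoy7t4zw' (11 bytes)
Body byte 1 at stream offset 4

Answer: 4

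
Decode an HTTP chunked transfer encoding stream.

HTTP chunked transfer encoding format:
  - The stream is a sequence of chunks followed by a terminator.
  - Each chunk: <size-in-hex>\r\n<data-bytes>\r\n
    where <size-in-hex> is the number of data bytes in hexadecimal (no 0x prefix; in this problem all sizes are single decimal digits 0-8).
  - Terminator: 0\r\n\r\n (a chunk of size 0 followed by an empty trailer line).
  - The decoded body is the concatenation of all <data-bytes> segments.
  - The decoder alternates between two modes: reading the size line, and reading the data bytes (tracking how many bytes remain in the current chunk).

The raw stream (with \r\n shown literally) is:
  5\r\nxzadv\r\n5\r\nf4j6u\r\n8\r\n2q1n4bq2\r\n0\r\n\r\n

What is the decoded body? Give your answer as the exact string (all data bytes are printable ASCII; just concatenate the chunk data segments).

Chunk 1: stream[0..1]='5' size=0x5=5, data at stream[3..8]='xzadv' -> body[0..5], body so far='xzadv'
Chunk 2: stream[10..11]='5' size=0x5=5, data at stream[13..18]='f4j6u' -> body[5..10], body so far='xzadvf4j6u'
Chunk 3: stream[20..21]='8' size=0x8=8, data at stream[23..31]='2q1n4bq2' -> body[10..18], body so far='xzadvf4j6u2q1n4bq2'
Chunk 4: stream[33..34]='0' size=0 (terminator). Final body='xzadvf4j6u2q1n4bq2' (18 bytes)

Answer: xzadvf4j6u2q1n4bq2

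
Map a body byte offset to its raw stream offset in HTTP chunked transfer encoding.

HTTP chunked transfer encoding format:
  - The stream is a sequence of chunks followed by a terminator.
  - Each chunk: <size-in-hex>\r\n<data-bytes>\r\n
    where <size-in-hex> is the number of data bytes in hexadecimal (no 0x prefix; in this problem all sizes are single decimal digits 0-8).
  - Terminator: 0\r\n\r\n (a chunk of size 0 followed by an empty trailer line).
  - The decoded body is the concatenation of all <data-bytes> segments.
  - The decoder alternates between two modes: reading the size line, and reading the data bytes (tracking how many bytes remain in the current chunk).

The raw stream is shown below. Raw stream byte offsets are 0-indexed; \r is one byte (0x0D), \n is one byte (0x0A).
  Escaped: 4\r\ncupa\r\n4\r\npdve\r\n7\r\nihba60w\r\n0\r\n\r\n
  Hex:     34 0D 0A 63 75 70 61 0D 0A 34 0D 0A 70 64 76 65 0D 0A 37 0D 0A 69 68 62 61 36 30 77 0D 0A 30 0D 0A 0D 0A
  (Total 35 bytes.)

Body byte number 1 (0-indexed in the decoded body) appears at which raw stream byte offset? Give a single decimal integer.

Chunk 1: stream[0..1]='4' size=0x4=4, data at stream[3..7]='cupa' -> body[0..4], body so far='cupa'
Chunk 2: stream[9..10]='4' size=0x4=4, data at stream[12..16]='pdve' -> body[4..8], body so far='cupapdve'
Chunk 3: stream[18..19]='7' size=0x7=7, data at stream[21..28]='ihba60w' -> body[8..15], body so far='cupapdveihba60w'
Chunk 4: stream[30..31]='0' size=0 (terminator). Final body='cupapdveihba60w' (15 bytes)
Body byte 1 at stream offset 4

Answer: 4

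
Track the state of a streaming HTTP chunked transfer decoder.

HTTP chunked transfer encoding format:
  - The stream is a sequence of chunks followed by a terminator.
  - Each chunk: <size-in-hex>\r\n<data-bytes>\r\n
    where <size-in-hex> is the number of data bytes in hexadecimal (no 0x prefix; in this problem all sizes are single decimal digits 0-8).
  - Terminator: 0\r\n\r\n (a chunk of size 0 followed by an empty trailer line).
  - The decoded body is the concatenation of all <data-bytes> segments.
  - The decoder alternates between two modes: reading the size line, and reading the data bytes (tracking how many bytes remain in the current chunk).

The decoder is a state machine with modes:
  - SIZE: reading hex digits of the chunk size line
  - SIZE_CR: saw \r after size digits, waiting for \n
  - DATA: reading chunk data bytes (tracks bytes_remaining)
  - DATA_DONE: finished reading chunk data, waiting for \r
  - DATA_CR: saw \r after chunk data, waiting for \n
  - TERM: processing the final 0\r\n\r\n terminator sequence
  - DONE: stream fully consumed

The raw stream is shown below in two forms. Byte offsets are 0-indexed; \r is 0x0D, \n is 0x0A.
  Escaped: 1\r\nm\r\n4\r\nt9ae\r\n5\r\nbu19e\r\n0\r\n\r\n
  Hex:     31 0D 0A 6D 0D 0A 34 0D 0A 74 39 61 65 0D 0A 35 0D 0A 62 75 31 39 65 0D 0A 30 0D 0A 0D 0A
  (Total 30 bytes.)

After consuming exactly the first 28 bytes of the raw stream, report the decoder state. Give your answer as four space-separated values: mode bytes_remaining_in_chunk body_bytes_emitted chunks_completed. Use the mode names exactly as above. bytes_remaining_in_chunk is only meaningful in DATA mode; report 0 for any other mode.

Answer: TERM 0 10 3

Derivation:
Byte 0 = '1': mode=SIZE remaining=0 emitted=0 chunks_done=0
Byte 1 = 0x0D: mode=SIZE_CR remaining=0 emitted=0 chunks_done=0
Byte 2 = 0x0A: mode=DATA remaining=1 emitted=0 chunks_done=0
Byte 3 = 'm': mode=DATA_DONE remaining=0 emitted=1 chunks_done=0
Byte 4 = 0x0D: mode=DATA_CR remaining=0 emitted=1 chunks_done=0
Byte 5 = 0x0A: mode=SIZE remaining=0 emitted=1 chunks_done=1
Byte 6 = '4': mode=SIZE remaining=0 emitted=1 chunks_done=1
Byte 7 = 0x0D: mode=SIZE_CR remaining=0 emitted=1 chunks_done=1
Byte 8 = 0x0A: mode=DATA remaining=4 emitted=1 chunks_done=1
Byte 9 = 't': mode=DATA remaining=3 emitted=2 chunks_done=1
Byte 10 = '9': mode=DATA remaining=2 emitted=3 chunks_done=1
Byte 11 = 'a': mode=DATA remaining=1 emitted=4 chunks_done=1
Byte 12 = 'e': mode=DATA_DONE remaining=0 emitted=5 chunks_done=1
Byte 13 = 0x0D: mode=DATA_CR remaining=0 emitted=5 chunks_done=1
Byte 14 = 0x0A: mode=SIZE remaining=0 emitted=5 chunks_done=2
Byte 15 = '5': mode=SIZE remaining=0 emitted=5 chunks_done=2
Byte 16 = 0x0D: mode=SIZE_CR remaining=0 emitted=5 chunks_done=2
Byte 17 = 0x0A: mode=DATA remaining=5 emitted=5 chunks_done=2
Byte 18 = 'b': mode=DATA remaining=4 emitted=6 chunks_done=2
Byte 19 = 'u': mode=DATA remaining=3 emitted=7 chunks_done=2
Byte 20 = '1': mode=DATA remaining=2 emitted=8 chunks_done=2
Byte 21 = '9': mode=DATA remaining=1 emitted=9 chunks_done=2
Byte 22 = 'e': mode=DATA_DONE remaining=0 emitted=10 chunks_done=2
Byte 23 = 0x0D: mode=DATA_CR remaining=0 emitted=10 chunks_done=2
Byte 24 = 0x0A: mode=SIZE remaining=0 emitted=10 chunks_done=3
Byte 25 = '0': mode=SIZE remaining=0 emitted=10 chunks_done=3
Byte 26 = 0x0D: mode=SIZE_CR remaining=0 emitted=10 chunks_done=3
Byte 27 = 0x0A: mode=TERM remaining=0 emitted=10 chunks_done=3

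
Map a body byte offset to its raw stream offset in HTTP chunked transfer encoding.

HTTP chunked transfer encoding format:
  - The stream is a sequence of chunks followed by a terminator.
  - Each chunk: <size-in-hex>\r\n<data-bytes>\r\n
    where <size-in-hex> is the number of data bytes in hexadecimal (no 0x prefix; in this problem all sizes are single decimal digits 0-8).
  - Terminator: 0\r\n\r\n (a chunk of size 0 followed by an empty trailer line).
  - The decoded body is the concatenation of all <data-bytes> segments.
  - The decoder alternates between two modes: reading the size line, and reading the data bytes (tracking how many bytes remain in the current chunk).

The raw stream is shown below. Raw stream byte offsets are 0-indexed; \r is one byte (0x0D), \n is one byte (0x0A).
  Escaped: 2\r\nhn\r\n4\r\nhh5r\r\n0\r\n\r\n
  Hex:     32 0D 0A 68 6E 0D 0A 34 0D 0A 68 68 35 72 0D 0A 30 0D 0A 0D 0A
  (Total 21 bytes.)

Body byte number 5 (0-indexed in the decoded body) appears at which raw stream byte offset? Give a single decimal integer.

Answer: 13

Derivation:
Chunk 1: stream[0..1]='2' size=0x2=2, data at stream[3..5]='hn' -> body[0..2], body so far='hn'
Chunk 2: stream[7..8]='4' size=0x4=4, data at stream[10..14]='hh5r' -> body[2..6], body so far='hnhh5r'
Chunk 3: stream[16..17]='0' size=0 (terminator). Final body='hnhh5r' (6 bytes)
Body byte 5 at stream offset 13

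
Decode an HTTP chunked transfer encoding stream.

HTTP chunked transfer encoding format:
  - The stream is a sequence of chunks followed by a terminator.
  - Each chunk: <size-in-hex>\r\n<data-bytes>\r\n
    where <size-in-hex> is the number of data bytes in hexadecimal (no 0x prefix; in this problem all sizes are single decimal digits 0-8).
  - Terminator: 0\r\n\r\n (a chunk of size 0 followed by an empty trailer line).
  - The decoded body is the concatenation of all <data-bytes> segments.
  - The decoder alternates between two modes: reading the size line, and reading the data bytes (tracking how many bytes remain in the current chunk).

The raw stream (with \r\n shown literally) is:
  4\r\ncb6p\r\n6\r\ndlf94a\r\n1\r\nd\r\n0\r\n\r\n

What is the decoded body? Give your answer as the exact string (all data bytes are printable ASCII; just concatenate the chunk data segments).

Chunk 1: stream[0..1]='4' size=0x4=4, data at stream[3..7]='cb6p' -> body[0..4], body so far='cb6p'
Chunk 2: stream[9..10]='6' size=0x6=6, data at stream[12..18]='dlf94a' -> body[4..10], body so far='cb6pdlf94a'
Chunk 3: stream[20..21]='1' size=0x1=1, data at stream[23..24]='d' -> body[10..11], body so far='cb6pdlf94ad'
Chunk 4: stream[26..27]='0' size=0 (terminator). Final body='cb6pdlf94ad' (11 bytes)

Answer: cb6pdlf94ad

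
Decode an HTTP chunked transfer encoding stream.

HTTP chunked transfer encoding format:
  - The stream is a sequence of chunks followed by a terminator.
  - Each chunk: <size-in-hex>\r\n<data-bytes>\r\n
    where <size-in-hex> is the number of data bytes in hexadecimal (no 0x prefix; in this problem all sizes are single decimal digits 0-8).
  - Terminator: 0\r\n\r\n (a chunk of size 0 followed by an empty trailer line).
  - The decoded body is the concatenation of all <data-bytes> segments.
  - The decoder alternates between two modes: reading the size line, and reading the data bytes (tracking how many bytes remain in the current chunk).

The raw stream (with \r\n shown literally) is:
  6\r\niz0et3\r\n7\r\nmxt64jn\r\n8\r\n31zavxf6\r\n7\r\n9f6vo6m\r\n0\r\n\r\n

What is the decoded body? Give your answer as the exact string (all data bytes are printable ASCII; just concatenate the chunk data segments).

Chunk 1: stream[0..1]='6' size=0x6=6, data at stream[3..9]='iz0et3' -> body[0..6], body so far='iz0et3'
Chunk 2: stream[11..12]='7' size=0x7=7, data at stream[14..21]='mxt64jn' -> body[6..13], body so far='iz0et3mxt64jn'
Chunk 3: stream[23..24]='8' size=0x8=8, data at stream[26..34]='31zavxf6' -> body[13..21], body so far='iz0et3mxt64jn31zavxf6'
Chunk 4: stream[36..37]='7' size=0x7=7, data at stream[39..46]='9f6vo6m' -> body[21..28], body so far='iz0et3mxt64jn31zavxf69f6vo6m'
Chunk 5: stream[48..49]='0' size=0 (terminator). Final body='iz0et3mxt64jn31zavxf69f6vo6m' (28 bytes)

Answer: iz0et3mxt64jn31zavxf69f6vo6m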